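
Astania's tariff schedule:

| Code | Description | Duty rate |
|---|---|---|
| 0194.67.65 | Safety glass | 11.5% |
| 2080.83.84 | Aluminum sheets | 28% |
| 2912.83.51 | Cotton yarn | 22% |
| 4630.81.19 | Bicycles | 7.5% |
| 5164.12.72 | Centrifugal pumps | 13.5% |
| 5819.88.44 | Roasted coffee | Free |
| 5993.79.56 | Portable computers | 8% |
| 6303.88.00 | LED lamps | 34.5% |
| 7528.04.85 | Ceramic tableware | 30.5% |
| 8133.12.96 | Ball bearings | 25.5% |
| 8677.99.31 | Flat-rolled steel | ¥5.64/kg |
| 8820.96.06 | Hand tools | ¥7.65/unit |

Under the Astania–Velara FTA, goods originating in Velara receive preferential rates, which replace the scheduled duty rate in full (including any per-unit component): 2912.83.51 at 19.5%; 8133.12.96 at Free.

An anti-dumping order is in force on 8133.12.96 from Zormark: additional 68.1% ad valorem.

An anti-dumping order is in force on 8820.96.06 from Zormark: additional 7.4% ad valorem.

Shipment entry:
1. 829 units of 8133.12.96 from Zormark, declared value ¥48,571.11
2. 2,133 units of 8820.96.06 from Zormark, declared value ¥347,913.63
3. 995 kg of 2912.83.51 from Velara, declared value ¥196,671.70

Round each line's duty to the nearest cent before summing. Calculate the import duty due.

Line 1 (8133.12.96, Zormark, 829 units, ¥48,571.11):
Base rate for 8133.12.96 is 25.5%.
8133.12.96 has an FTA preferential rate, but origin Zormark is not Velara; base rate stands.
Additional duty on 8133.12.96 from Zormark: +68.1%. Applied ad valorem rate: 25.5% + 68.1% = 93.6%.
Duty = ¥48,571.11 × 93.6% = ¥45,462.56.
Line 2 (8820.96.06, Zormark, 2,133 units, ¥347,913.63):
Base rate for 8820.96.06 is ¥7.65/unit.
Additional duty on 8820.96.06 from Zormark: +7.4% ad valorem. Applied ad valorem rate = 7.4%.
Duty = ¥347,913.63 × 7.4% + 2,133 × ¥7.65 = ¥42,063.06.
Line 3 (2912.83.51, Velara, 995 kg, ¥196,671.70):
Base rate for 2912.83.51 is 22%.
Origin Velara qualifies under the Astania–Velara agreement and 2912.83.51 is covered: preferential rate 19.5% applies instead.
Duty = ¥196,671.70 × 19.5% = ¥38,350.98.
Total = ¥45,462.56 + ¥42,063.06 + ¥38,350.98 = ¥125,876.60.

¥125,876.60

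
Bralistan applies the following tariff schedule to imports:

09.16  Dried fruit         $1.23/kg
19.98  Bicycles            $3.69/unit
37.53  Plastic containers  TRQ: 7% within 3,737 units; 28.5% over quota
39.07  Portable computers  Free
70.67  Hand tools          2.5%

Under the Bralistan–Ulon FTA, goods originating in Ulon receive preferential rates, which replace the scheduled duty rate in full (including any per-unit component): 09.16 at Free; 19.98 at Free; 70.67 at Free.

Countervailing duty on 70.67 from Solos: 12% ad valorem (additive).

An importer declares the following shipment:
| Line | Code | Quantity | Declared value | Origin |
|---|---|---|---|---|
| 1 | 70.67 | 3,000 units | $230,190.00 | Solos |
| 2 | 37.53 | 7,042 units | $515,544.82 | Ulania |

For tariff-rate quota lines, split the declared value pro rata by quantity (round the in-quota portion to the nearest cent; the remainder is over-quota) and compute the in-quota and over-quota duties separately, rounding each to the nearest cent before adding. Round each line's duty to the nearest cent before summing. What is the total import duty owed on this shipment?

Line 1 (70.67, Solos, 3,000 units, $230,190.00):
Base rate for 70.67 is 2.5%.
70.67 has an FTA preferential rate, but origin Solos is not Ulon; base rate stands.
Additional duty on 70.67 from Solos: +12%. Applied ad valorem rate: 2.5% + 12% = 14.5%.
Duty = $230,190.00 × 14.5% = $33,377.55.
Line 2 (37.53, Ulania, 7,042 units, $515,544.82):
Code 37.53 is under a tariff-rate quota (threshold 3,737 units). In-quota: 3,737 units at 7%; over-quota: 3,305 units at 28.5%.
Pro-rata value split: in-quota = $515,544.82 × 3,737/7,042 = $273,585.77; over-quota = $515,544.82 − $273,585.77 = $241,959.05.
In-quota duty = $273,585.77 × 7% = $19,151.00. Over-quota duty = $241,959.05 × 28.5% = $68,958.33.
Line duty = $19,151.00 + $68,958.33 = $88,109.33.
Total = $33,377.55 + $88,109.33 = $121,486.88.

$121,486.88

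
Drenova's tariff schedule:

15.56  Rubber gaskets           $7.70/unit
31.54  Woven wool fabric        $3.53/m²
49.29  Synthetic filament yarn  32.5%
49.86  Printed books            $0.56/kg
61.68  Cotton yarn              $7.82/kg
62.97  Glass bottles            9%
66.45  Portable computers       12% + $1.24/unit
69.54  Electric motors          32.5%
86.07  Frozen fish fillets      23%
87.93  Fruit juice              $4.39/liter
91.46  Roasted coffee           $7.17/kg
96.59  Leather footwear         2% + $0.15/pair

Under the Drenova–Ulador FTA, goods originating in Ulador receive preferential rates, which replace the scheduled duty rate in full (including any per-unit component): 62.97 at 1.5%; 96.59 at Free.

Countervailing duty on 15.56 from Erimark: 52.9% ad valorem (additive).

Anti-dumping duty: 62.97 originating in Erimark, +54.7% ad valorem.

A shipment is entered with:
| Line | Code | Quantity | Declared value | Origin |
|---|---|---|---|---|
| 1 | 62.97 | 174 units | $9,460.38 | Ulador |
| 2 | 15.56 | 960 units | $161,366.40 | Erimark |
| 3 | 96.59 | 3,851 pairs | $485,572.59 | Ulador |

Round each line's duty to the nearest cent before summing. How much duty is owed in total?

$92,896.74

Line 1 (62.97, Ulador, 174 units, $9,460.38):
Base rate for 62.97 is 9%.
Origin Ulador qualifies under the Drenova–Ulador agreement and 62.97 is covered: preferential rate 1.5% applies instead.
The additional-duty order on 62.97 targets Erimark, not Ulador; it does not apply.
Duty = $9,460.38 × 1.5% = $141.91.
Line 2 (15.56, Erimark, 960 units, $161,366.40):
Base rate for 15.56 is $7.70/unit.
Additional duty on 15.56 from Erimark: +52.9% ad valorem. Applied ad valorem rate = 52.9%.
Duty = $161,366.40 × 52.9% + 960 × $7.70 = $92,754.83.
Line 3 (96.59, Ulador, 3,851 pairs, $485,572.59):
Base rate for 96.59 is 2% + $0.15/pair.
Origin Ulador qualifies under the Drenova–Ulador agreement and 96.59 is covered: preferential rate Free applies instead.
Duty = $485,572.59 × 0% = $0.00.
Total = $141.91 + $92,754.83 + $0.00 = $92,896.74.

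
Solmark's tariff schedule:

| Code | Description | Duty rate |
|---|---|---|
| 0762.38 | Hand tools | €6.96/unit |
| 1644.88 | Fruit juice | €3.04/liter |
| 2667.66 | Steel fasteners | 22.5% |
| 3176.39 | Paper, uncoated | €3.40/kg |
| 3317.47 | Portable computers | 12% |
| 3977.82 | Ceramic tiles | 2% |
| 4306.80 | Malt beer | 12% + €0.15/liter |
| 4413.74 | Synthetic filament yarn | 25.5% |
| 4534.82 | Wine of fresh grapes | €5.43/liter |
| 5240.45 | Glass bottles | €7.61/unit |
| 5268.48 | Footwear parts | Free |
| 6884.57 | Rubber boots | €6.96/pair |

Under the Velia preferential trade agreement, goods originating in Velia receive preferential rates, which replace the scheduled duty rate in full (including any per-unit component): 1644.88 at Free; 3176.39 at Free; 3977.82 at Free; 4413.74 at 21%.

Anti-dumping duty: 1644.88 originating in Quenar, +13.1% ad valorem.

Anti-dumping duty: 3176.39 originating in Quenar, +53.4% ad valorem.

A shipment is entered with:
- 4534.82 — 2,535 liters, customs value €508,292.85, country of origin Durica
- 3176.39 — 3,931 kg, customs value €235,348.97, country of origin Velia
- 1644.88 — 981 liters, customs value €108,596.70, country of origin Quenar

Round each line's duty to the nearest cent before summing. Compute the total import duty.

Line 1 (4534.82, Durica, 2,535 liters, €508,292.85):
Base rate for 4534.82 is €5.43/liter.
Duty = 2,535 × €5.43 = €13,765.05.
Line 2 (3176.39, Velia, 3,931 kg, €235,348.97):
Base rate for 3176.39 is €3.40/kg.
Origin Velia qualifies under the Solmark–Velia agreement and 3176.39 is covered: preferential rate Free applies instead.
The additional-duty order on 3176.39 targets Quenar, not Velia; it does not apply.
Duty = €235,348.97 × 0% = €0.00.
Line 3 (1644.88, Quenar, 981 liters, €108,596.70):
Base rate for 1644.88 is €3.04/liter.
1644.88 has an FTA preferential rate, but origin Quenar is not Velia; base rate stands.
Additional duty on 1644.88 from Quenar: +13.1% ad valorem. Applied ad valorem rate = 13.1%.
Duty = €108,596.70 × 13.1% + 981 × €3.04 = €17,208.41.
Total = €13,765.05 + €0.00 + €17,208.41 = €30,973.46.

€30,973.46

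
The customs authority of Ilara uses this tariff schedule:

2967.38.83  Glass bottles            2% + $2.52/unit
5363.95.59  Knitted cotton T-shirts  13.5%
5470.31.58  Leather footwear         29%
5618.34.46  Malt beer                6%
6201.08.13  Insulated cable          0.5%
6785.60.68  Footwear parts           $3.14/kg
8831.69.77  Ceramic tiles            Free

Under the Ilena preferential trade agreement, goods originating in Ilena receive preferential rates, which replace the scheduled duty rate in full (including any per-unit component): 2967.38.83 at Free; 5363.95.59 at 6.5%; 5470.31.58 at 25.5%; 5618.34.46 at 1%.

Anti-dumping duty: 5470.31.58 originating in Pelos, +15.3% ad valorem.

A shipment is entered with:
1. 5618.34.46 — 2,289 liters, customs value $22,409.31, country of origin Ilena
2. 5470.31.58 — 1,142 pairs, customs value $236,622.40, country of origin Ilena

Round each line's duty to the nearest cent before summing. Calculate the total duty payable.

Line 1 (5618.34.46, Ilena, 2,289 liters, $22,409.31):
Base rate for 5618.34.46 is 6%.
Origin Ilena qualifies under the Ilara–Ilena agreement and 5618.34.46 is covered: preferential rate 1% applies instead.
Duty = $22,409.31 × 1% = $224.09.
Line 2 (5470.31.58, Ilena, 1,142 pairs, $236,622.40):
Base rate for 5470.31.58 is 29%.
Origin Ilena qualifies under the Ilara–Ilena agreement and 5470.31.58 is covered: preferential rate 25.5% applies instead.
The additional-duty order on 5470.31.58 targets Pelos, not Ilena; it does not apply.
Duty = $236,622.40 × 25.5% = $60,338.71.
Total = $224.09 + $60,338.71 = $60,562.80.

$60,562.80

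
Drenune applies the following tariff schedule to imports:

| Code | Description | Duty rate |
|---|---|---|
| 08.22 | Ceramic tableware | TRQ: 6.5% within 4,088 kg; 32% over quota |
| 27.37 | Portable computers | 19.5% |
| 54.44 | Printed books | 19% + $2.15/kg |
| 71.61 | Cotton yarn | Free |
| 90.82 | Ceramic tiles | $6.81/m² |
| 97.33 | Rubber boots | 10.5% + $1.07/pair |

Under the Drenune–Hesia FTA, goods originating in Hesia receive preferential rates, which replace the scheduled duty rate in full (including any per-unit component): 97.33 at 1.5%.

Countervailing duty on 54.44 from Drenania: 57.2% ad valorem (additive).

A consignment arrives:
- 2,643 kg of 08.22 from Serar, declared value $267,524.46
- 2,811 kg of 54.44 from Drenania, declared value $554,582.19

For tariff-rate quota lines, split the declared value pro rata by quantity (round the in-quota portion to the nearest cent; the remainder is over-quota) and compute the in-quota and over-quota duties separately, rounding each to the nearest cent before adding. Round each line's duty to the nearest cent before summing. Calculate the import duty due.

Line 1 (08.22, Serar, 2,643 kg, $267,524.46):
Code 08.22 is under a tariff-rate quota (threshold 4,088 kg). Quantity 2,643 kg is within the quota, so the in-quota rate 6.5% applies to the full value.
Duty = $267,524.46 × 6.5% = $17,389.09.
Line 2 (54.44, Drenania, 2,811 kg, $554,582.19):
Base rate for 54.44 is 19% + $2.15/kg.
Additional duty on 54.44 from Drenania: +57.2%. Applied ad valorem rate: 19% + 57.2% = 76.2%.
Duty = $554,582.19 × 76.2% + 2,811 × $2.15 = $428,635.28.
Total = $17,389.09 + $428,635.28 = $446,024.37.

$446,024.37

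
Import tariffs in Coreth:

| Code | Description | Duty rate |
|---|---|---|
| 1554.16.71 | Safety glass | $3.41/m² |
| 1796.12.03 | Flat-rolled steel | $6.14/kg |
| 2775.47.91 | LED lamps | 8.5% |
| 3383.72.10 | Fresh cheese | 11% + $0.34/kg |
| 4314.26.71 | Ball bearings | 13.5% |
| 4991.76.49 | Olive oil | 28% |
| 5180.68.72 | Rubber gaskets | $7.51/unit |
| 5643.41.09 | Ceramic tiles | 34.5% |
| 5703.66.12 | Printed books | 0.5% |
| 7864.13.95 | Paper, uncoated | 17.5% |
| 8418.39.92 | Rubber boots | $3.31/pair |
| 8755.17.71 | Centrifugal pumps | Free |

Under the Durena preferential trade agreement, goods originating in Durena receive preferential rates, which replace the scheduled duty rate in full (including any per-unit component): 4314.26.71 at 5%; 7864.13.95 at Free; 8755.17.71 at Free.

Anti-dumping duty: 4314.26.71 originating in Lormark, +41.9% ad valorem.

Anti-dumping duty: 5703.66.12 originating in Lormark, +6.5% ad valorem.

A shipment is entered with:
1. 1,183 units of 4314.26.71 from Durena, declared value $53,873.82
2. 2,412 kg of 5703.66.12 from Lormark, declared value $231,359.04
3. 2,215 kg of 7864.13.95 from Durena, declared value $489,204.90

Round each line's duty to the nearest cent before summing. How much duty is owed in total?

$18,888.82

Line 1 (4314.26.71, Durena, 1,183 units, $53,873.82):
Base rate for 4314.26.71 is 13.5%.
Origin Durena qualifies under the Coreth–Durena agreement and 4314.26.71 is covered: preferential rate 5% applies instead.
The additional-duty order on 4314.26.71 targets Lormark, not Durena; it does not apply.
Duty = $53,873.82 × 5% = $2,693.69.
Line 2 (5703.66.12, Lormark, 2,412 kg, $231,359.04):
Base rate for 5703.66.12 is 0.5%.
Additional duty on 5703.66.12 from Lormark: +6.5%. Applied ad valorem rate: 0.5% + 6.5% = 7%.
Duty = $231,359.04 × 7% = $16,195.13.
Line 3 (7864.13.95, Durena, 2,215 kg, $489,204.90):
Base rate for 7864.13.95 is 17.5%.
Origin Durena qualifies under the Coreth–Durena agreement and 7864.13.95 is covered: preferential rate Free applies instead.
Duty = $489,204.90 × 0% = $0.00.
Total = $2,693.69 + $16,195.13 + $0.00 = $18,888.82.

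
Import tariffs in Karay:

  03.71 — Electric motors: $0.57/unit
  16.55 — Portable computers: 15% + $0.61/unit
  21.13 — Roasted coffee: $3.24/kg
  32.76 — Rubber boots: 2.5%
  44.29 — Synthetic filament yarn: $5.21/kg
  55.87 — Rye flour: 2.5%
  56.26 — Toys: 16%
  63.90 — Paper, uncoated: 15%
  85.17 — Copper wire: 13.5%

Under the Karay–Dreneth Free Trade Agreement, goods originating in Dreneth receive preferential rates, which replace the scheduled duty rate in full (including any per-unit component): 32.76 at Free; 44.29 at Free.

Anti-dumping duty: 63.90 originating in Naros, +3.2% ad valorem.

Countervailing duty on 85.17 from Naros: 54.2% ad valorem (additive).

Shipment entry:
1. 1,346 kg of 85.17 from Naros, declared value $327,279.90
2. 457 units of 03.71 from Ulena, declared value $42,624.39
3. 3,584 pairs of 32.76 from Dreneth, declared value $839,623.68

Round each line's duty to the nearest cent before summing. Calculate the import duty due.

Line 1 (85.17, Naros, 1,346 kg, $327,279.90):
Base rate for 85.17 is 13.5%.
Additional duty on 85.17 from Naros: +54.2%. Applied ad valorem rate: 13.5% + 54.2% = 67.7%.
Duty = $327,279.90 × 67.7% = $221,568.49.
Line 2 (03.71, Ulena, 457 units, $42,624.39):
Base rate for 03.71 is $0.57/unit.
Duty = 457 × $0.57 = $260.49.
Line 3 (32.76, Dreneth, 3,584 pairs, $839,623.68):
Base rate for 32.76 is 2.5%.
Origin Dreneth qualifies under the Karay–Dreneth agreement and 32.76 is covered: preferential rate Free applies instead.
Duty = $839,623.68 × 0% = $0.00.
Total = $221,568.49 + $260.49 + $0.00 = $221,828.98.

$221,828.98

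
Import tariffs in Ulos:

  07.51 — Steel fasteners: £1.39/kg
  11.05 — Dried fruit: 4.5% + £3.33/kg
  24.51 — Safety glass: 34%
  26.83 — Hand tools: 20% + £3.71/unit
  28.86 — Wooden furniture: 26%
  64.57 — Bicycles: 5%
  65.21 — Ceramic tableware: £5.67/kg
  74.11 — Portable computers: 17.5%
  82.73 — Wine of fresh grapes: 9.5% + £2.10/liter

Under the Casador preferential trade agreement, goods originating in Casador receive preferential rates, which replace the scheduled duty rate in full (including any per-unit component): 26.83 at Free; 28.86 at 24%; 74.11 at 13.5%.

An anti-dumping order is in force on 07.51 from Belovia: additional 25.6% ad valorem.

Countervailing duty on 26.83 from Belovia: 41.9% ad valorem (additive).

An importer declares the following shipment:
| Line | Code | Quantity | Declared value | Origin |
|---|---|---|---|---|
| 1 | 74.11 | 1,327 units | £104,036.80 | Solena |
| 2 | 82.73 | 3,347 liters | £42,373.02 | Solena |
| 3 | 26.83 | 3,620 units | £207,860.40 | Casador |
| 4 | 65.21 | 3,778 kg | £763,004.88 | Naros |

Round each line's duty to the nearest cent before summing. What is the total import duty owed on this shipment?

Line 1 (74.11, Solena, 1,327 units, £104,036.80):
Base rate for 74.11 is 17.5%.
74.11 has an FTA preferential rate, but origin Solena is not Casador; base rate stands.
Duty = £104,036.80 × 17.5% = £18,206.44.
Line 2 (82.73, Solena, 3,347 liters, £42,373.02):
Base rate for 82.73 is 9.5% + £2.10/liter.
Duty = £42,373.02 × 9.5% + 3,347 × £2.10 = £11,054.14.
Line 3 (26.83, Casador, 3,620 units, £207,860.40):
Base rate for 26.83 is 20% + £3.71/unit.
Origin Casador qualifies under the Ulos–Casador agreement and 26.83 is covered: preferential rate Free applies instead.
The additional-duty order on 26.83 targets Belovia, not Casador; it does not apply.
Duty = £207,860.40 × 0% = £0.00.
Line 4 (65.21, Naros, 3,778 kg, £763,004.88):
Base rate for 65.21 is £5.67/kg.
Duty = 3,778 × £5.67 = £21,421.26.
Total = £18,206.44 + £11,054.14 + £0.00 + £21,421.26 = £50,681.84.

£50,681.84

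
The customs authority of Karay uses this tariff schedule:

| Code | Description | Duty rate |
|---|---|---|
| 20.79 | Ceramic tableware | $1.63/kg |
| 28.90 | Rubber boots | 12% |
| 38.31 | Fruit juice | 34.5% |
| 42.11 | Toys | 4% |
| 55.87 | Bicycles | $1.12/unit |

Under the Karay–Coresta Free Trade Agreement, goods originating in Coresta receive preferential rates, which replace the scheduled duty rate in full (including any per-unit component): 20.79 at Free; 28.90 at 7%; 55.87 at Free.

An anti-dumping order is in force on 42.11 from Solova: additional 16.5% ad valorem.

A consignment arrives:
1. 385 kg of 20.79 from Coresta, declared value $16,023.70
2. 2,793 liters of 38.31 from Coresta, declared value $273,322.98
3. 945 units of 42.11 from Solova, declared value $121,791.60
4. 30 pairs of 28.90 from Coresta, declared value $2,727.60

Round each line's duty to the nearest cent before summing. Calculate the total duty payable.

$119,454.64

Line 1 (20.79, Coresta, 385 kg, $16,023.70):
Base rate for 20.79 is $1.63/kg.
Origin Coresta qualifies under the Karay–Coresta agreement and 20.79 is covered: preferential rate Free applies instead.
Duty = $16,023.70 × 0% = $0.00.
Line 2 (38.31, Coresta, 2,793 liters, $273,322.98):
Base rate for 38.31 is 34.5%.
Origin Coresta is the FTA partner but 38.31 is not on the preference list; base rate stands.
Duty = $273,322.98 × 34.5% = $94,296.43.
Line 3 (42.11, Solova, 945 units, $121,791.60):
Base rate for 42.11 is 4%.
Additional duty on 42.11 from Solova: +16.5%. Applied ad valorem rate: 4% + 16.5% = 20.5%.
Duty = $121,791.60 × 20.5% = $24,967.28.
Line 4 (28.90, Coresta, 30 pairs, $2,727.60):
Base rate for 28.90 is 12%.
Origin Coresta qualifies under the Karay–Coresta agreement and 28.90 is covered: preferential rate 7% applies instead.
Duty = $2,727.60 × 7% = $190.93.
Total = $0.00 + $94,296.43 + $24,967.28 + $190.93 = $119,454.64.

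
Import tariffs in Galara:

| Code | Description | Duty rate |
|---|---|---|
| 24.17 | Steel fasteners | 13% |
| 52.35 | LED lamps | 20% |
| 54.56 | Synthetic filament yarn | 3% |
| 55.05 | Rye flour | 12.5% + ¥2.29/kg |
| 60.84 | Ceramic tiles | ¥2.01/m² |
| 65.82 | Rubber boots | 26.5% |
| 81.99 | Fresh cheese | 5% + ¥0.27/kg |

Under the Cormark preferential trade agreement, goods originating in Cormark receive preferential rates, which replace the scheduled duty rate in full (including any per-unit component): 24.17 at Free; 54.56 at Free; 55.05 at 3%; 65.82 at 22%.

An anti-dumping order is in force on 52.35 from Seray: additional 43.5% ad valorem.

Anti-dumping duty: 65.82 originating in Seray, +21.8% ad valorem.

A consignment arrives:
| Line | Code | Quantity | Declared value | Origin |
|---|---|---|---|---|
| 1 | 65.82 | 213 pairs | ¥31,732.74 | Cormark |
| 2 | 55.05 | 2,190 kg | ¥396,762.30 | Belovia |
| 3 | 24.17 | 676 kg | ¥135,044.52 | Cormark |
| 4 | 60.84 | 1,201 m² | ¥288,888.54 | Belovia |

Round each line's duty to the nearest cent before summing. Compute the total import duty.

¥64,005.60

Line 1 (65.82, Cormark, 213 pairs, ¥31,732.74):
Base rate for 65.82 is 26.5%.
Origin Cormark qualifies under the Galara–Cormark agreement and 65.82 is covered: preferential rate 22% applies instead.
The additional-duty order on 65.82 targets Seray, not Cormark; it does not apply.
Duty = ¥31,732.74 × 22% = ¥6,981.20.
Line 2 (55.05, Belovia, 2,190 kg, ¥396,762.30):
Base rate for 55.05 is 12.5% + ¥2.29/kg.
55.05 has an FTA preferential rate, but origin Belovia is not Cormark; base rate stands.
Duty = ¥396,762.30 × 12.5% + 2,190 × ¥2.29 = ¥54,610.39.
Line 3 (24.17, Cormark, 676 kg, ¥135,044.52):
Base rate for 24.17 is 13%.
Origin Cormark qualifies under the Galara–Cormark agreement and 24.17 is covered: preferential rate Free applies instead.
Duty = ¥135,044.52 × 0% = ¥0.00.
Line 4 (60.84, Belovia, 1,201 m², ¥288,888.54):
Base rate for 60.84 is ¥2.01/m².
Duty = 1,201 × ¥2.01 = ¥2,414.01.
Total = ¥6,981.20 + ¥54,610.39 + ¥0.00 + ¥2,414.01 = ¥64,005.60.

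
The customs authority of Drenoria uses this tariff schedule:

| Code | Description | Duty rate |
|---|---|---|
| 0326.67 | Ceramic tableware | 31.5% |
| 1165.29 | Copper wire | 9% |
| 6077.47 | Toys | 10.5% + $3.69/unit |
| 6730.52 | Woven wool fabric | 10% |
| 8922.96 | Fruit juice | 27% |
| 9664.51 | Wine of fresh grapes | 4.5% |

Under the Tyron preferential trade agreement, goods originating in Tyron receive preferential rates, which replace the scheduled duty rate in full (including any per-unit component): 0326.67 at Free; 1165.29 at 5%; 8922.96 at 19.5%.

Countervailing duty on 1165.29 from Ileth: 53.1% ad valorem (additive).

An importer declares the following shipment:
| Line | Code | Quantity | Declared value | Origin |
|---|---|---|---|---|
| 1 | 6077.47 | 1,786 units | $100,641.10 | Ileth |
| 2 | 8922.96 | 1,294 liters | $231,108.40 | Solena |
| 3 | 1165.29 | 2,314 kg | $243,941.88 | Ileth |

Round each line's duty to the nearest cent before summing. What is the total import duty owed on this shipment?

Line 1 (6077.47, Ileth, 1,786 units, $100,641.10):
Base rate for 6077.47 is 10.5% + $3.69/unit.
Duty = $100,641.10 × 10.5% + 1,786 × $3.69 = $17,157.66.
Line 2 (8922.96, Solena, 1,294 liters, $231,108.40):
Base rate for 8922.96 is 27%.
8922.96 has an FTA preferential rate, but origin Solena is not Tyron; base rate stands.
Duty = $231,108.40 × 27% = $62,399.27.
Line 3 (1165.29, Ileth, 2,314 kg, $243,941.88):
Base rate for 1165.29 is 9%.
1165.29 has an FTA preferential rate, but origin Ileth is not Tyron; base rate stands.
Additional duty on 1165.29 from Ileth: +53.1%. Applied ad valorem rate: 9% + 53.1% = 62.1%.
Duty = $243,941.88 × 62.1% = $151,487.91.
Total = $17,157.66 + $62,399.27 + $151,487.91 = $231,044.84.

$231,044.84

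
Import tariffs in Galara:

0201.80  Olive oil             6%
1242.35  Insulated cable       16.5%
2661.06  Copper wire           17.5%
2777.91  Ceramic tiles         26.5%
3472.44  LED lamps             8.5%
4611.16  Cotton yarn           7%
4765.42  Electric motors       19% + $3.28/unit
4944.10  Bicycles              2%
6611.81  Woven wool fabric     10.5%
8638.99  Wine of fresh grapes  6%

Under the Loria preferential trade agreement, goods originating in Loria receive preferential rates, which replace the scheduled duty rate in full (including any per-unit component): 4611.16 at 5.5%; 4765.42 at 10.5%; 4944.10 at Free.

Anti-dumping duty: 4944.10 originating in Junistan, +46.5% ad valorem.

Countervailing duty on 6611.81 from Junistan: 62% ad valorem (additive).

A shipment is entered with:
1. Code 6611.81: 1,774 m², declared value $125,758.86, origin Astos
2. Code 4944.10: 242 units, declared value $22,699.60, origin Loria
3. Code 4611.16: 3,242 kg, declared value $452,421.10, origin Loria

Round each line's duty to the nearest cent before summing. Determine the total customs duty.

$38,087.84

Line 1 (6611.81, Astos, 1,774 m², $125,758.86):
Base rate for 6611.81 is 10.5%.
The additional-duty order on 6611.81 targets Junistan, not Astos; it does not apply.
Duty = $125,758.86 × 10.5% = $13,204.68.
Line 2 (4944.10, Loria, 242 units, $22,699.60):
Base rate for 4944.10 is 2%.
Origin Loria qualifies under the Galara–Loria agreement and 4944.10 is covered: preferential rate Free applies instead.
The additional-duty order on 4944.10 targets Junistan, not Loria; it does not apply.
Duty = $22,699.60 × 0% = $0.00.
Line 3 (4611.16, Loria, 3,242 kg, $452,421.10):
Base rate for 4611.16 is 7%.
Origin Loria qualifies under the Galara–Loria agreement and 4611.16 is covered: preferential rate 5.5% applies instead.
Duty = $452,421.10 × 5.5% = $24,883.16.
Total = $13,204.68 + $0.00 + $24,883.16 = $38,087.84.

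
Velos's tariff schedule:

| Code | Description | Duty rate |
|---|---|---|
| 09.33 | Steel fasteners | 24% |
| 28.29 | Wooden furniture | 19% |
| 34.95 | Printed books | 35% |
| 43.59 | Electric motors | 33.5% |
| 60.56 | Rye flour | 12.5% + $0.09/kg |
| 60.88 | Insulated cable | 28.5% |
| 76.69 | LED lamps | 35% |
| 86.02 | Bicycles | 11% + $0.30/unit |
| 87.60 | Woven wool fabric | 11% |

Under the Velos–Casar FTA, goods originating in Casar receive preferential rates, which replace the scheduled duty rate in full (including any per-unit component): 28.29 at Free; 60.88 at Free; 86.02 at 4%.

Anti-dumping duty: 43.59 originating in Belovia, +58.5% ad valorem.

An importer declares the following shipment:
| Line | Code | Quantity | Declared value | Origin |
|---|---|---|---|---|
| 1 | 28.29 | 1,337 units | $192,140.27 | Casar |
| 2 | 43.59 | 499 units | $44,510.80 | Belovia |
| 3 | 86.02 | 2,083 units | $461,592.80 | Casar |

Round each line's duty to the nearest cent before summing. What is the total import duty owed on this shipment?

Line 1 (28.29, Casar, 1,337 units, $192,140.27):
Base rate for 28.29 is 19%.
Origin Casar qualifies under the Velos–Casar agreement and 28.29 is covered: preferential rate Free applies instead.
Duty = $192,140.27 × 0% = $0.00.
Line 2 (43.59, Belovia, 499 units, $44,510.80):
Base rate for 43.59 is 33.5%.
Additional duty on 43.59 from Belovia: +58.5%. Applied ad valorem rate: 33.5% + 58.5% = 92%.
Duty = $44,510.80 × 92% = $40,949.94.
Line 3 (86.02, Casar, 2,083 units, $461,592.80):
Base rate for 86.02 is 11% + $0.30/unit.
Origin Casar qualifies under the Velos–Casar agreement and 86.02 is covered: preferential rate 4% applies instead.
Duty = $461,592.80 × 4% = $18,463.71.
Total = $0.00 + $40,949.94 + $18,463.71 = $59,413.65.

$59,413.65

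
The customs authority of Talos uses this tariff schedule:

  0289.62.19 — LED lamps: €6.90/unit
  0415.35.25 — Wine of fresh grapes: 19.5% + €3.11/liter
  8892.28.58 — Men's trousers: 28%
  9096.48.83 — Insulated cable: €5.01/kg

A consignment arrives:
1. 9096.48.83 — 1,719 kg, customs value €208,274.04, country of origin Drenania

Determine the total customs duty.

Line 1 (9096.48.83, Drenania, 1,719 kg, €208,274.04):
Base rate for 9096.48.83 is €5.01/kg.
Duty = 1,719 × €5.01 = €8,612.19.

€8,612.19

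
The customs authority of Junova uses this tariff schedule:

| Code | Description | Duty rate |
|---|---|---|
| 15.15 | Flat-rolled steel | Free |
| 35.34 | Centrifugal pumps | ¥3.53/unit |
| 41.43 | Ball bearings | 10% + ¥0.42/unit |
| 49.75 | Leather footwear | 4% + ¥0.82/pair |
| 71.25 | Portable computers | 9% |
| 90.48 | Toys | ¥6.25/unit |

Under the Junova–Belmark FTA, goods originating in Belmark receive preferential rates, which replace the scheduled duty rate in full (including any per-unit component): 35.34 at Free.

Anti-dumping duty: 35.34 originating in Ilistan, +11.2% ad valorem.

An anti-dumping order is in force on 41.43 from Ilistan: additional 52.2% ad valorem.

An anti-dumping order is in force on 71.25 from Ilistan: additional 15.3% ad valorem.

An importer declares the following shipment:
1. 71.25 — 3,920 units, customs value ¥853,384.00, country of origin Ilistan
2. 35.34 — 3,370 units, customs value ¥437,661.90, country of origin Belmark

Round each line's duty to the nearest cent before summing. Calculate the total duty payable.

Line 1 (71.25, Ilistan, 3,920 units, ¥853,384.00):
Base rate for 71.25 is 9%.
Additional duty on 71.25 from Ilistan: +15.3%. Applied ad valorem rate: 9% + 15.3% = 24.3%.
Duty = ¥853,384.00 × 24.3% = ¥207,372.31.
Line 2 (35.34, Belmark, 3,370 units, ¥437,661.90):
Base rate for 35.34 is ¥3.53/unit.
Origin Belmark qualifies under the Junova–Belmark agreement and 35.34 is covered: preferential rate Free applies instead.
The additional-duty order on 35.34 targets Ilistan, not Belmark; it does not apply.
Duty = ¥437,661.90 × 0% = ¥0.00.
Total = ¥207,372.31 + ¥0.00 = ¥207,372.31.

¥207,372.31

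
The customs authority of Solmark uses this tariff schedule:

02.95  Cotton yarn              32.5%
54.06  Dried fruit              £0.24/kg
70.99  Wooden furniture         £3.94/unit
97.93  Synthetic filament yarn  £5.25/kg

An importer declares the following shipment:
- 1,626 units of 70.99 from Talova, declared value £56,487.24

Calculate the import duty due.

Line 1 (70.99, Talova, 1,626 units, £56,487.24):
Base rate for 70.99 is £3.94/unit.
Duty = 1,626 × £3.94 = £6,406.44.

£6,406.44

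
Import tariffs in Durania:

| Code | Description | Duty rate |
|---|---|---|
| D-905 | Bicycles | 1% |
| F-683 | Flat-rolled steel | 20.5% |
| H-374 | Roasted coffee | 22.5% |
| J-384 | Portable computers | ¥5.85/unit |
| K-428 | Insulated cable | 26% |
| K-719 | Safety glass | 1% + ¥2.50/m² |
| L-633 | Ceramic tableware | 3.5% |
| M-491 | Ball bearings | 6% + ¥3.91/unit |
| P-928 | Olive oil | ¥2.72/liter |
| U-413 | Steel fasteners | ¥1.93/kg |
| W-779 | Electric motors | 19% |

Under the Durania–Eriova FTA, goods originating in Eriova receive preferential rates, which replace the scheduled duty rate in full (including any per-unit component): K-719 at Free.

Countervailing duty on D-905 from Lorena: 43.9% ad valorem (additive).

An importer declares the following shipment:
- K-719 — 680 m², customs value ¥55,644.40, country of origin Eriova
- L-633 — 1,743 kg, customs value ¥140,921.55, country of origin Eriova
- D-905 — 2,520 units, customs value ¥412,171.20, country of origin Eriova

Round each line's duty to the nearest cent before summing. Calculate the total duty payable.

Line 1 (K-719, Eriova, 680 m², ¥55,644.40):
Base rate for K-719 is 1% + ¥2.50/m².
Origin Eriova qualifies under the Durania–Eriova agreement and K-719 is covered: preferential rate Free applies instead.
Duty = ¥55,644.40 × 0% = ¥0.00.
Line 2 (L-633, Eriova, 1,743 kg, ¥140,921.55):
Base rate for L-633 is 3.5%.
Origin Eriova is the FTA partner but L-633 is not on the preference list; base rate stands.
Duty = ¥140,921.55 × 3.5% = ¥4,932.25.
Line 3 (D-905, Eriova, 2,520 units, ¥412,171.20):
Base rate for D-905 is 1%.
Origin Eriova is the FTA partner but D-905 is not on the preference list; base rate stands.
The additional-duty order on D-905 targets Lorena, not Eriova; it does not apply.
Duty = ¥412,171.20 × 1% = ¥4,121.71.
Total = ¥0.00 + ¥4,932.25 + ¥4,121.71 = ¥9,053.96.

¥9,053.96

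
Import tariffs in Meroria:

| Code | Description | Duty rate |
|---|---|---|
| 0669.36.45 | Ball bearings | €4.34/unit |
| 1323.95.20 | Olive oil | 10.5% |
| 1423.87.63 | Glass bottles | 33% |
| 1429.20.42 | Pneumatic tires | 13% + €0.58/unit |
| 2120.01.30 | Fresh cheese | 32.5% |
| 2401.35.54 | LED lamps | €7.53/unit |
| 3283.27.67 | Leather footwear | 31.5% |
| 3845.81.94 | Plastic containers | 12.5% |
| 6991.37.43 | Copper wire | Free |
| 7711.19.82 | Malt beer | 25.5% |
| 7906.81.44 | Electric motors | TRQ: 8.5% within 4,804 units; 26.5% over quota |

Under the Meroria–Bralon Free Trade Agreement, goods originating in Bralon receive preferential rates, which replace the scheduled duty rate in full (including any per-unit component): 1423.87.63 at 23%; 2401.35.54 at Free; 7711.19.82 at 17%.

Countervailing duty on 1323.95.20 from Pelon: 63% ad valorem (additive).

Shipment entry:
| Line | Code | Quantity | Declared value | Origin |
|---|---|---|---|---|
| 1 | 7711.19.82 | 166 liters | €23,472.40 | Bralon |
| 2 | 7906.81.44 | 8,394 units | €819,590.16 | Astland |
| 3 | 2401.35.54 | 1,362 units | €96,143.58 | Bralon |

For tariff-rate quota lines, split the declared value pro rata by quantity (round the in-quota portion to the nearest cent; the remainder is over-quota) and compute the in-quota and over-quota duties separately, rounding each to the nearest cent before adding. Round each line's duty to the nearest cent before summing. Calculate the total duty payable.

Line 1 (7711.19.82, Bralon, 166 liters, €23,472.40):
Base rate for 7711.19.82 is 25.5%.
Origin Bralon qualifies under the Meroria–Bralon agreement and 7711.19.82 is covered: preferential rate 17% applies instead.
Duty = €23,472.40 × 17% = €3,990.31.
Line 2 (7906.81.44, Astland, 8,394 units, €819,590.16):
Code 7906.81.44 is under a tariff-rate quota (threshold 4,804 units). In-quota: 4,804 units at 8.5%; over-quota: 3,590 units at 26.5%.
Pro-rata value split: in-quota = €819,590.16 × 4,804/8,394 = €469,062.56; over-quota = €819,590.16 − €469,062.56 = €350,527.60.
In-quota duty = €469,062.56 × 8.5% = €39,870.32. Over-quota duty = €350,527.60 × 26.5% = €92,889.81.
Line duty = €39,870.32 + €92,889.81 = €132,760.13.
Line 3 (2401.35.54, Bralon, 1,362 units, €96,143.58):
Base rate for 2401.35.54 is €7.53/unit.
Origin Bralon qualifies under the Meroria–Bralon agreement and 2401.35.54 is covered: preferential rate Free applies instead.
Duty = €96,143.58 × 0% = €0.00.
Total = €3,990.31 + €132,760.13 + €0.00 = €136,750.44.

€136,750.44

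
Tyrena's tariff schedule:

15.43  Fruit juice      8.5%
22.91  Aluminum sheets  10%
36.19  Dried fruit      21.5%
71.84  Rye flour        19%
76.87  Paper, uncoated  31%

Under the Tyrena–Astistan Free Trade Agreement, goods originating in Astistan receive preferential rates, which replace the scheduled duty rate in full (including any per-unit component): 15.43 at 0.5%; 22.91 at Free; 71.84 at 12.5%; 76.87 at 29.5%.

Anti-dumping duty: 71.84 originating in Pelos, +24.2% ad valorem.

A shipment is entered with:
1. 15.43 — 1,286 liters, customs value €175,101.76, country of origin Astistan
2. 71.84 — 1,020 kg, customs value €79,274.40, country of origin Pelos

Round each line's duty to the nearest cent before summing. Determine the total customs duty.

Line 1 (15.43, Astistan, 1,286 liters, €175,101.76):
Base rate for 15.43 is 8.5%.
Origin Astistan qualifies under the Tyrena–Astistan agreement and 15.43 is covered: preferential rate 0.5% applies instead.
Duty = €175,101.76 × 0.5% = €875.51.
Line 2 (71.84, Pelos, 1,020 kg, €79,274.40):
Base rate for 71.84 is 19%.
71.84 has an FTA preferential rate, but origin Pelos is not Astistan; base rate stands.
Additional duty on 71.84 from Pelos: +24.2%. Applied ad valorem rate: 19% + 24.2% = 43.2%.
Duty = €79,274.40 × 43.2% = €34,246.54.
Total = €875.51 + €34,246.54 = €35,122.05.

€35,122.05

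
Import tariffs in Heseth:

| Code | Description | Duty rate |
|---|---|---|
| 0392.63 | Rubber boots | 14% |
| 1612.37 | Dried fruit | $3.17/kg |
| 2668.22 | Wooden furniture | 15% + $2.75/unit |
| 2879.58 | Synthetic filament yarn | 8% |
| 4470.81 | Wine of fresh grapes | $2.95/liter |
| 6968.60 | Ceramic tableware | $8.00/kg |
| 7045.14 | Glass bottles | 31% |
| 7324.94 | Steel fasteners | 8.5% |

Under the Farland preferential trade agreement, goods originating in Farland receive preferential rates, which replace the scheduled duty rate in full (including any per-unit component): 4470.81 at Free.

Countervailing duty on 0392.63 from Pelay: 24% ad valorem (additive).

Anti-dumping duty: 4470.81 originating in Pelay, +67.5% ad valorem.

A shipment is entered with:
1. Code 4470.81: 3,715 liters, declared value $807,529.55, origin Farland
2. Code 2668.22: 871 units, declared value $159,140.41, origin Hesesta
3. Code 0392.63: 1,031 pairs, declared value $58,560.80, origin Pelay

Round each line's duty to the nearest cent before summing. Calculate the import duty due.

$48,519.41

Line 1 (4470.81, Farland, 3,715 liters, $807,529.55):
Base rate for 4470.81 is $2.95/liter.
Origin Farland qualifies under the Heseth–Farland agreement and 4470.81 is covered: preferential rate Free applies instead.
The additional-duty order on 4470.81 targets Pelay, not Farland; it does not apply.
Duty = $807,529.55 × 0% = $0.00.
Line 2 (2668.22, Hesesta, 871 units, $159,140.41):
Base rate for 2668.22 is 15% + $2.75/unit.
Duty = $159,140.41 × 15% + 871 × $2.75 = $26,266.31.
Line 3 (0392.63, Pelay, 1,031 pairs, $58,560.80):
Base rate for 0392.63 is 14%.
Additional duty on 0392.63 from Pelay: +24%. Applied ad valorem rate: 14% + 24% = 38%.
Duty = $58,560.80 × 38% = $22,253.10.
Total = $0.00 + $26,266.31 + $22,253.10 = $48,519.41.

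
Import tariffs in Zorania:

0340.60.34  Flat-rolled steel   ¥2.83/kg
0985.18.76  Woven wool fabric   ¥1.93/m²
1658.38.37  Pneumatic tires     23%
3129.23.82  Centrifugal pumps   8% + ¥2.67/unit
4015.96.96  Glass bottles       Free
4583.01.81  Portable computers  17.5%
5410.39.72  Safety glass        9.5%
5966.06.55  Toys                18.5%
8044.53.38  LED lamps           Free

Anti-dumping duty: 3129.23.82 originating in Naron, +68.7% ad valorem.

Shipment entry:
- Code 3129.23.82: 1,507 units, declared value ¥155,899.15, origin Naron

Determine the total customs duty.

Line 1 (3129.23.82, Naron, 1,507 units, ¥155,899.15):
Base rate for 3129.23.82 is 8% + ¥2.67/unit.
Additional duty on 3129.23.82 from Naron: +68.7%. Applied ad valorem rate: 8% + 68.7% = 76.7%.
Duty = ¥155,899.15 × 76.7% + 1,507 × ¥2.67 = ¥123,598.34.

¥123,598.34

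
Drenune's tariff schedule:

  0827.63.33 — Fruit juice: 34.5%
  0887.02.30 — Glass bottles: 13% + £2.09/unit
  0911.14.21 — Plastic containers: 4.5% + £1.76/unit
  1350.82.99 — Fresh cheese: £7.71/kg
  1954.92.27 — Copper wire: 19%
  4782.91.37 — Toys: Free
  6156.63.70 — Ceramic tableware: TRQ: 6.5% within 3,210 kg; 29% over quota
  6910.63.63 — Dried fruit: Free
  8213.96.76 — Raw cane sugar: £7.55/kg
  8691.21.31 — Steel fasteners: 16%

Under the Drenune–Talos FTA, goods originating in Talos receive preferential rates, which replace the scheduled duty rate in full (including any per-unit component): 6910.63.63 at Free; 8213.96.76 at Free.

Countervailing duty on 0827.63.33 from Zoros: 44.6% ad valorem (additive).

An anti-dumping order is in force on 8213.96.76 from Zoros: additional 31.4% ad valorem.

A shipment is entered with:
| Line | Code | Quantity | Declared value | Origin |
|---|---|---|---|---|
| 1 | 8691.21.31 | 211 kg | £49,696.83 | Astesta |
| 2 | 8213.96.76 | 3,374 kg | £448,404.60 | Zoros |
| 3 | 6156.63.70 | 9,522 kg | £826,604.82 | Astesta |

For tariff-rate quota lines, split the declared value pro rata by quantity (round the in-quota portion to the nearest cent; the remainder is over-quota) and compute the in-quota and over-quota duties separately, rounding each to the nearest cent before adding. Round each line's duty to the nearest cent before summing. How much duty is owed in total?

Line 1 (8691.21.31, Astesta, 211 kg, £49,696.83):
Base rate for 8691.21.31 is 16%.
Duty = £49,696.83 × 16% = £7,951.49.
Line 2 (8213.96.76, Zoros, 3,374 kg, £448,404.60):
Base rate for 8213.96.76 is £7.55/kg.
8213.96.76 has an FTA preferential rate, but origin Zoros is not Talos; base rate stands.
Additional duty on 8213.96.76 from Zoros: +31.4% ad valorem. Applied ad valorem rate = 31.4%.
Duty = £448,404.60 × 31.4% + 3,374 × £7.55 = £166,272.74.
Line 3 (6156.63.70, Astesta, 9,522 kg, £826,604.82):
Code 6156.63.70 is under a tariff-rate quota (threshold 3,210 kg). In-quota: 3,210 kg at 6.5%; over-quota: 6,312 kg at 29%.
Pro-rata value split: in-quota = £826,604.82 × 3,210/9,522 = £278,660.10; over-quota = £826,604.82 − £278,660.10 = £547,944.72.
In-quota duty = £278,660.10 × 6.5% = £18,112.91. Over-quota duty = £547,944.72 × 29% = £158,903.97.
Line duty = £18,112.91 + £158,903.97 = £177,016.88.
Total = £7,951.49 + £166,272.74 + £177,016.88 = £351,241.11.

£351,241.11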